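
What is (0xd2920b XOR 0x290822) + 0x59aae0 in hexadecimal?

First 0xd2920b XOR 0x290822 = 0xfb9a29.
Add column by column in base 16, right to left:
  9+0 = 9
  2+e = 0 carry 1
  a+a+1 = 5 carry 1
  9+a+1 = 4 carry 1
  b+9+1 = 5 carry 1
  f+5+1 = 5 carry 1
  final carry 1

0x1554509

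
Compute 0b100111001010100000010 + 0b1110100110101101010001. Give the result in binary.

0b10011100000000001010011

Add column by column in base 2, right to left:
  0+1 = 1
  1+0 = 1
  0+0 = 0
  0+0 = 0
  0+1 = 1
  0+0 = 0
  0+1 = 1
  0+0 = 0
  1+1 = 0 carry 1
  0+1+1 = 0 carry 1
  1+0+1 = 0 carry 1
  0+1+1 = 0 carry 1
  1+0+1 = 0 carry 1
  0+1+1 = 0 carry 1
  0+1+1 = 0 carry 1
  1+0+1 = 0 carry 1
  1+0+1 = 0 carry 1
  1+1+1 = 1 carry 1
  0+0+1 = 1
  0+1 = 1
  1+1 = 0 carry 1
  0+1+1 = 0 carry 1
  final carry 1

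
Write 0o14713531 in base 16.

Each octal digit is 3 bits: 1=001 4=100 7=111 1=001 3=011 5=101 3=011 1=001.
Group the bits into nibbles: 0011 0011 1001 0111 0101 1001 → 339759.

0x339759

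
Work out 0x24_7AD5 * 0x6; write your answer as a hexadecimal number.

0xDAE0FE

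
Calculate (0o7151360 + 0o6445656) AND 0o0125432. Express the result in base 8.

0o5032

Add column by column in base 8, right to left:
  0+6 = 6
  6+5 = 3 carry 1
  3+6+1 = 2 carry 1
  1+5+1 = 7
  5+4 = 1 carry 1
  1+4+1 = 6
  7+6 = 5 carry 1
  final carry 1
Sum = 0o15617236; now AND with 0o0125432:
  1&0=0, 5&0=0, 6&1=0, 1&2=0, 7&5=5, 2&4=0, 3&3=3, 6&2=2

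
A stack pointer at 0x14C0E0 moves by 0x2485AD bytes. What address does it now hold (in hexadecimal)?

0x39468D

Add column by column in base 16, right to left:
  0+D = D
  E+A = 8 carry 1
  0+5+1 = 6
  C+8 = 4 carry 1
  4+4+1 = 9
  1+2 = 3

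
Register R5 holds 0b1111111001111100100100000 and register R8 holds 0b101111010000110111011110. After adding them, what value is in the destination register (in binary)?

Add column by column in base 2, right to left:
  0+0 = 0
  0+1 = 1
  0+1 = 1
  0+1 = 1
  0+1 = 1
  1+0 = 1
  0+1 = 1
  0+1 = 1
  1+1 = 0 carry 1
  0+0+1 = 1
  0+1 = 1
  1+1 = 0 carry 1
  1+0+1 = 0 carry 1
  1+0+1 = 0 carry 1
  1+0+1 = 0 carry 1
  1+0+1 = 0 carry 1
  0+1+1 = 0 carry 1
  0+0+1 = 1
  1+1 = 0 carry 1
  1+1+1 = 1 carry 1
  1+1+1 = 1 carry 1
  1+1+1 = 1 carry 1
  1+0+1 = 0 carry 1
  1+1+1 = 1 carry 1
  1+0+1 = 0 carry 1
  final carry 1

0b10101110100000011011111110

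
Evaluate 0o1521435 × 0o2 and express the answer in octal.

Multiply each base-8 digit by 2, carrying:
  5×2 = 10 → write 2 carry 1
  3×2+1 = 7 → write 7
  4×2 = 8 → write 0 carry 1
  1×2+1 = 3 → write 3
  2×2 = 4 → write 4
  5×2 = 10 → write 2 carry 1
  1×2+1 = 3 → write 3

0o3243072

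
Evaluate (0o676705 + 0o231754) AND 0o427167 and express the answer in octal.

0o20061

Add column by column in base 8, right to left:
  5+4 = 1 carry 1
  0+5+1 = 6
  7+7 = 6 carry 1
  6+1+1 = 0 carry 1
  7+3+1 = 3 carry 1
  6+2+1 = 1 carry 1
  final carry 1
Sum = 0o1130661; now AND with 0o427167:
  1&0=0, 1&4=0, 3&2=2, 0&7=0, 6&1=0, 6&6=6, 1&7=1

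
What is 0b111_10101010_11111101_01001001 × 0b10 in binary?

0b1111010101011111101010010010

Multiply each base-2 digit by 2, carrying:
  1×2 = 2 → write 0 carry 1
  0×2+1 = 1 → write 1
  0×2 = 0 → write 0
  1×2 = 2 → write 0 carry 1
  0×2+1 = 1 → write 1
  0×2 = 0 → write 0
  1×2 = 2 → write 0 carry 1
  0×2+1 = 1 → write 1
  1×2 = 2 → write 0 carry 1
  0×2+1 = 1 → write 1
  1×2 = 2 → write 0 carry 1
  1×2+1 = 3 → write 1 carry 1
  1×2+1 = 3 → write 1 carry 1
  1×2+1 = 3 → write 1 carry 1
  1×2+1 = 3 → write 1 carry 1
  1×2+1 = 3 → write 1 carry 1
  0×2+1 = 1 → write 1
  1×2 = 2 → write 0 carry 1
  0×2+1 = 1 → write 1
  1×2 = 2 → write 0 carry 1
  0×2+1 = 1 → write 1
  1×2 = 2 → write 0 carry 1
  0×2+1 = 1 → write 1
  1×2 = 2 → write 0 carry 1
  1×2+1 = 3 → write 1 carry 1
  1×2+1 = 3 → write 1 carry 1
  1×2+1 = 3 → write 1 carry 1
  remaining carry: 1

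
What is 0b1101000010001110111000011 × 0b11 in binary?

0b100111000110101100101001001

Multiply each base-2 digit by 3, carrying:
  1×3 = 3 → write 1 carry 1
  1×3+1 = 4 → write 0 carry 2
  0×3+2 = 2 → write 0 carry 1
  0×3+1 = 1 → write 1
  0×3 = 0 → write 0
  0×3 = 0 → write 0
  1×3 = 3 → write 1 carry 1
  1×3+1 = 4 → write 0 carry 2
  1×3+2 = 5 → write 1 carry 2
  0×3+2 = 2 → write 0 carry 1
  1×3+1 = 4 → write 0 carry 2
  1×3+2 = 5 → write 1 carry 2
  1×3+2 = 5 → write 1 carry 2
  0×3+2 = 2 → write 0 carry 1
  0×3+1 = 1 → write 1
  0×3 = 0 → write 0
  1×3 = 3 → write 1 carry 1
  0×3+1 = 1 → write 1
  0×3 = 0 → write 0
  0×3 = 0 → write 0
  0×3 = 0 → write 0
  1×3 = 3 → write 1 carry 1
  0×3+1 = 1 → write 1
  1×3 = 3 → write 1 carry 1
  1×3+1 = 4 → write 0 carry 2
  remaining carry: 10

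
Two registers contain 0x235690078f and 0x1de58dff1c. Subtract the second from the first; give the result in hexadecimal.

0x571020873

Subtract column by column in base 16:
  f-c → 3
  8-1 → 7
  7-f → 8 (borrow)
  0-f-1 → 0 (borrow)
  0-d-1 → 2 (borrow)
  9-8-1 → 0
  6-5 → 1
  5-e → 7 (borrow)
  3-d-1 → 5 (borrow)
  2-1-1 → 0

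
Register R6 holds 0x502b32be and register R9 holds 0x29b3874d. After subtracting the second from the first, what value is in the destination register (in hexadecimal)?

0x2677ab71

Subtract column by column in base 16:
  e-d → 1
  b-4 → 7
  2-7 → b (borrow)
  3-8-1 → a (borrow)
  b-3-1 → 7
  2-b → 7 (borrow)
  0-9-1 → 6 (borrow)
  5-2-1 → 2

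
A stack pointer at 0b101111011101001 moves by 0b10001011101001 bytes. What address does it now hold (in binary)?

Add column by column in base 2, right to left:
  1+1 = 0 carry 1
  0+0+1 = 1
  0+0 = 0
  1+1 = 0 carry 1
  0+0+1 = 1
  1+1 = 0 carry 1
  1+1+1 = 1 carry 1
  1+1+1 = 1 carry 1
  0+0+1 = 1
  1+1 = 0 carry 1
  1+0+1 = 0 carry 1
  1+0+1 = 0 carry 1
  1+0+1 = 0 carry 1
  0+1+1 = 0 carry 1
  1+0+1 = 0 carry 1
  final carry 1

0b1000000111010010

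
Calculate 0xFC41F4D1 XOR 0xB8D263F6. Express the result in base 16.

0x44939727

XOR each hex digit independently (no carries):
  F^B=4, C^8=4, 4^D=9, 1^2=3, F^6=9, 4^3=7, D^F=2, 1^6=7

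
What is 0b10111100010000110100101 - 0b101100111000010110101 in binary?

0b10001111011000011110000

Subtract column by column in base 2:
  1-1 → 0
  0-0 → 0
  1-1 → 0
  0-0 → 0
  0-1 → 1 (borrow)
  1-1-1 → 1 (borrow)
  0-0-1 → 1 (borrow)
  1-1-1 → 1 (borrow)
  1-0-1 → 0
  0-0 → 0
  0-0 → 0
  0-0 → 0
  0-1 → 1 (borrow)
  1-1-1 → 1 (borrow)
  0-1-1 → 0 (borrow)
  0-0-1 → 1 (borrow)
  0-0-1 → 1 (borrow)
  1-1-1 → 1 (borrow)
  1-1-1 → 1 (borrow)
  1-0-1 → 0
  1-1 → 0
  0-0 → 0
  1-0 → 1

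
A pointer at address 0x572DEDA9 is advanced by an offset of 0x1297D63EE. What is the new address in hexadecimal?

Add column by column in base 16, right to left:
  9+E = 7 carry 1
  A+E+1 = 9 carry 1
  D+3+1 = 1 carry 1
  E+6+1 = 5 carry 1
  D+D+1 = B carry 1
  2+7+1 = A
  7+9 = 0 carry 1
  5+2+1 = 8
  0+1 = 1

0x180AB5197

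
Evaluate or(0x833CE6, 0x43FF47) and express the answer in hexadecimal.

0xC3FFE7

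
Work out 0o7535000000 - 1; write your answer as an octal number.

0o7534777777

The trailing 6 digits are 0, so subtracting 1 borrows through: they become 7 and the next digit up decrements.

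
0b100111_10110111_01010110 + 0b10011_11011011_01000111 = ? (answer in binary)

Add column by column in base 2, right to left:
  0+1 = 1
  1+1 = 0 carry 1
  1+1+1 = 1 carry 1
  0+0+1 = 1
  1+0 = 1
  0+0 = 0
  1+1 = 0 carry 1
  0+0+1 = 1
  1+1 = 0 carry 1
  1+1+1 = 1 carry 1
  1+0+1 = 0 carry 1
  0+1+1 = 0 carry 1
  1+1+1 = 1 carry 1
  1+0+1 = 0 carry 1
  0+1+1 = 0 carry 1
  1+1+1 = 1 carry 1
  1+1+1 = 1 carry 1
  1+1+1 = 1 carry 1
  1+0+1 = 0 carry 1
  0+0+1 = 1
  0+1 = 1
  1+0 = 1

0b1110111001001010011101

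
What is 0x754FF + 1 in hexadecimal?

0x75500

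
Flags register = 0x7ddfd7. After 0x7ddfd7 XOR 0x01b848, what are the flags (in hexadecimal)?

0x7c679f

XOR each hex digit independently (no carries):
  7^0=7, d^1=c, d^b=6, f^8=7, d^4=9, 7^8=f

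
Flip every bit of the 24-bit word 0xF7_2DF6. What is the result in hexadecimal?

Each hex digit d becomes F−d:
  F→0, 7→8, 2→D, D→2, F→0, 6→9

0x08D209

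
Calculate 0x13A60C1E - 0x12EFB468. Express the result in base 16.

Subtract column by column in base 16:
  E-8 → 6
  1-6 → B (borrow)
  C-4-1 → 7
  0-B → 5 (borrow)
  6-F-1 → 6 (borrow)
  A-E-1 → B (borrow)
  3-2-1 → 0
  1-1 → 0

0xB657B6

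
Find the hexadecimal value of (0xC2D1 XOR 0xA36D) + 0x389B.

First 0xC2D1 XOR 0xA36D = 0x61BC.
Add column by column in base 16, right to left:
  C+B = 7 carry 1
  B+9+1 = 5 carry 1
  1+8+1 = A
  6+3 = 9

0x9A57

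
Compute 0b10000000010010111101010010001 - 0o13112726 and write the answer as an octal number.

0b10000000010010111101010010001 = 0o2002275221 in octal.
Subtract column by column in base 8:
  1-6 → 3 (borrow)
  2-2-1 → 7 (borrow)
  2-7-1 → 2 (borrow)
  5-2-1 → 2
  7-1 → 6
  2-1 → 1
  2-3 → 7 (borrow)
  0-1-1 → 6 (borrow)
  0-0-1 → 7 (borrow)
  2-0-1 → 1

0o1767162273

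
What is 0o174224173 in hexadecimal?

0x1f1287b

Each octal digit is 3 bits: 1=001 7=111 4=100 2=010 2=010 4=100 1=001 7=111 3=011.
Group the bits into nibbles: 0001 1111 0001 0010 1000 0111 1011 → 1f1287b.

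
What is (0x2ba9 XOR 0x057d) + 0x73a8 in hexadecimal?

0xa27c

First 0x2ba9 XOR 0x057d = 0x2ed4.
Add column by column in base 16, right to left:
  4+8 = c
  d+a = 7 carry 1
  e+3+1 = 2 carry 1
  2+7+1 = a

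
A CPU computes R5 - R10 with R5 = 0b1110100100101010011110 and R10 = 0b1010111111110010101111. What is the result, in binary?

Subtract column by column in base 2:
  0-1 → 1 (borrow)
  1-1-1 → 1 (borrow)
  1-1-1 → 1 (borrow)
  1-1-1 → 1 (borrow)
  1-0-1 → 0
  0-1 → 1 (borrow)
  0-0-1 → 1 (borrow)
  1-1-1 → 1 (borrow)
  0-0-1 → 1 (borrow)
  1-0-1 → 0
  0-1 → 1 (borrow)
  1-1-1 → 1 (borrow)
  0-1-1 → 0 (borrow)
  0-1-1 → 0 (borrow)
  1-1-1 → 1 (borrow)
  0-1-1 → 0 (borrow)
  0-1-1 → 0 (borrow)
  1-1-1 → 1 (borrow)
  0-0-1 → 1 (borrow)
  1-1-1 → 1 (borrow)
  1-0-1 → 0
  1-1 → 0

0b11100100110111101111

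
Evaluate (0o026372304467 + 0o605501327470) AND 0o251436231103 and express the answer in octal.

0o210032230103

Add column by column in base 8, right to left:
  7+0 = 7
  6+7 = 5 carry 1
  4+4+1 = 1 carry 1
  4+7+1 = 4 carry 1
  0+2+1 = 3
  3+3 = 6
  2+1 = 3
  7+0 = 7
  3+5 = 0 carry 1
  6+5+1 = 4 carry 1
  2+0+1 = 3
  0+6 = 6
Sum = 0o634073634157; now AND with 0o251436231103:
  6&2=2, 3&5=1, 4&1=0, 0&4=0, 7&3=3, 3&6=2, 6&2=2, 3&3=3, 4&1=0, 1&1=1, 5&0=0, 7&3=3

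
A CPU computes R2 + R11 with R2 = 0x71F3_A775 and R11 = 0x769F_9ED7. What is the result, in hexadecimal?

Add column by column in base 16, right to left:
  5+7 = C
  7+D = 4 carry 1
  7+E+1 = 6 carry 1
  A+9+1 = 4 carry 1
  3+F+1 = 3 carry 1
  F+9+1 = 9 carry 1
  1+6+1 = 8
  7+7 = E

0xE893464C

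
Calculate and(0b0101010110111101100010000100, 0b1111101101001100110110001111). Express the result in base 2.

AND bit by bit (1 only where both bits are 1):
  0101010110111101100010000100
& 1111101101001100110110001111
= 0101000100001100100010000100

0b0101000100001100100010000100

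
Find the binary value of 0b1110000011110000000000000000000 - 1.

0b1110000011101111111111111111111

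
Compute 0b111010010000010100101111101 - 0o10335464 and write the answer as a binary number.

0o10335464 = 0b1000011011101100110100 in binary.
Subtract column by column in base 2:
  1-0 → 1
  0-0 → 0
  1-1 → 0
  1-0 → 1
  1-1 → 0
  1-1 → 0
  1-0 → 1
  0-0 → 0
  1-1 → 0
  0-1 → 1 (borrow)
  0-0-1 → 1 (borrow)
  1-1-1 → 1 (borrow)
  0-1-1 → 0 (borrow)
  1-1-1 → 1 (borrow)
  0-0-1 → 1 (borrow)
  0-1-1 → 0 (borrow)
  0-1-1 → 0 (borrow)
  0-0-1 → 1 (borrow)
  0-0-1 → 1 (borrow)
  1-0-1 → 0
  0-0 → 0
  0-1 → 1 (borrow)
  1-0-1 → 0
  0-0 → 0
  1-0 → 1
  1-0 → 1
  1-0 → 1

0b111001001100110111001001001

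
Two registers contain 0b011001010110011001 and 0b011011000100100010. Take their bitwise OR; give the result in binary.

OR bit by bit (1 where either bit is 1):
  011001010110011001
| 011011000100100010
= 011011010110111011

0b011011010110111011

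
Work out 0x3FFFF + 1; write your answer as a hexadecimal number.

0x40000

The trailing 4 digits are F (max in base 16), so adding 1 cascades: they roll to 0 and the next digit up increments.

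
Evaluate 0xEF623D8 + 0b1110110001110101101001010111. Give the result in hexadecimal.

0b1110110001110101101001010111 = 0xEC75A57 in hexadecimal.
Add column by column in base 16, right to left:
  8+7 = F
  D+5 = 2 carry 1
  3+A+1 = E
  2+5 = 7
  6+7 = D
  F+C = B carry 1
  E+E+1 = D carry 1
  final carry 1

0x1DBD7E2F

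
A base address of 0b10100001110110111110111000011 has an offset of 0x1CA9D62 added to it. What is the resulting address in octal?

0b10100001110110111110111000011 = 0o2416676703 in octal.
0x1CA9D62 = 0o162516542 in octal.
Add column by column in base 8, right to left:
  3+2 = 5
  0+4 = 4
  7+5 = 4 carry 1
  6+6+1 = 5 carry 1
  7+1+1 = 1 carry 1
  6+5+1 = 4 carry 1
  6+2+1 = 1 carry 1
  1+6+1 = 0 carry 1
  4+1+1 = 6
  2+0 = 2

0o2601415445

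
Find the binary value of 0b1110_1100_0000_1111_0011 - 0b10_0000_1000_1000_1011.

0b11001011100001101000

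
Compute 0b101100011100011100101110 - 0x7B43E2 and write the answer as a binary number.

0b1101101000001101001100

0x7B43E2 = 0b11110110100001111100010 in binary.
Subtract column by column in base 2:
  0-0 → 0
  1-1 → 0
  1-0 → 1
  1-0 → 1
  0-0 → 0
  1-1 → 0
  0-1 → 1 (borrow)
  0-1-1 → 0 (borrow)
  1-1-1 → 1 (borrow)
  1-1-1 → 1 (borrow)
  1-0-1 → 0
  0-0 → 0
  0-0 → 0
  0-0 → 0
  1-1 → 0
  1-0 → 1
  1-1 → 0
  0-1 → 1 (borrow)
  0-0-1 → 1 (borrow)
  0-1-1 → 0 (borrow)
  1-1-1 → 1 (borrow)
  1-1-1 → 1 (borrow)
  0-1-1 → 0 (borrow)
  1-0-1 → 0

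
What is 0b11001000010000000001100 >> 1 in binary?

Right shift by 1: drop the 1 least-significant bit.

0b1100100001000000000110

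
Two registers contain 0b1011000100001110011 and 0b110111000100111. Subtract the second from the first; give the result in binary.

Subtract column by column in base 2:
  1-1 → 0
  1-1 → 0
  0-1 → 1 (borrow)
  0-0-1 → 1 (borrow)
  1-0-1 → 0
  1-1 → 0
  1-0 → 1
  0-0 → 0
  0-0 → 0
  0-1 → 1 (borrow)
  0-1-1 → 0 (borrow)
  1-1-1 → 1 (borrow)
  0-0-1 → 1 (borrow)
  0-1-1 → 0 (borrow)
  0-1-1 → 0 (borrow)
  1-0-1 → 0
  1-0 → 1
  0-0 → 0
  1-0 → 1

0b1010001101001001100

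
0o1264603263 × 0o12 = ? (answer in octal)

0o15417441376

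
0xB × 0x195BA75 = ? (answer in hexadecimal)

Multiply each base-16 digit by 11, carrying:
  5×11 = 55 → write 7 carry 3
  7×11+3 = 80 → write 0 carry 5
  A×11+5 = 115 → write 3 carry 7
  B×11+7 = 128 → write 0 carry 8
  5×11+8 = 63 → write F carry 3
  9×11+3 = 102 → write 6 carry 6
  1×11+6 = 17 → write 1 carry 1
  remaining carry: 1

0x116F0307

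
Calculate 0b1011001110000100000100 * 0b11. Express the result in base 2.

Multiply each base-2 digit by 3, carrying:
  0×3 = 0 → write 0
  0×3 = 0 → write 0
  1×3 = 3 → write 1 carry 1
  0×3+1 = 1 → write 1
  0×3 = 0 → write 0
  0×3 = 0 → write 0
  0×3 = 0 → write 0
  0×3 = 0 → write 0
  1×3 = 3 → write 1 carry 1
  0×3+1 = 1 → write 1
  0×3 = 0 → write 0
  0×3 = 0 → write 0
  0×3 = 0 → write 0
  1×3 = 3 → write 1 carry 1
  1×3+1 = 4 → write 0 carry 2
  1×3+2 = 5 → write 1 carry 2
  0×3+2 = 2 → write 0 carry 1
  0×3+1 = 1 → write 1
  1×3 = 3 → write 1 carry 1
  1×3+1 = 4 → write 0 carry 2
  0×3+2 = 2 → write 0 carry 1
  1×3+1 = 4 → write 0 carry 2
  remaining carry: 10

0b100001101010001100001100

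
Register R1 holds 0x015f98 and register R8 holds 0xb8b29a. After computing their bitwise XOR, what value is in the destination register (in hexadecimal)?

XOR each hex digit independently (no carries):
  0^b=b, 1^8=9, 5^b=e, f^2=d, 9^9=0, 8^a=2

0xb9ed02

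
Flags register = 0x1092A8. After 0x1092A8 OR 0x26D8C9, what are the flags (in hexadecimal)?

OR each hex digit independently (no carries):
  1|2=3, 0|6=6, 9|D=D, 2|8=A, A|C=E, 8|9=9

0x36DAE9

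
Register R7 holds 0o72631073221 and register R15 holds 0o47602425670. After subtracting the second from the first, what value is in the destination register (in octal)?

0o23026445331

Subtract column by column in base 8:
  1-0 → 1
  2-7 → 3 (borrow)
  2-6-1 → 3 (borrow)
  3-5-1 → 5 (borrow)
  7-2-1 → 4
  0-4 → 4 (borrow)
  1-2-1 → 6 (borrow)
  3-0-1 → 2
  6-6 → 0
  2-7 → 3 (borrow)
  7-4-1 → 2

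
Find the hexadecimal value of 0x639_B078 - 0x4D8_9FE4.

Subtract column by column in base 16:
  8-4 → 4
  7-E → 9 (borrow)
  0-F-1 → 0 (borrow)
  B-9-1 → 1
  9-8 → 1
  3-D → 6 (borrow)
  6-4-1 → 1

0x1611094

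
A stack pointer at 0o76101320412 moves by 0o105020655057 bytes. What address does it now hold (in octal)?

Add column by column in base 8, right to left:
  2+7 = 1 carry 1
  1+5+1 = 7
  4+0 = 4
  0+5 = 5
  2+5 = 7
  3+6 = 1 carry 1
  1+0+1 = 2
  0+2 = 2
  1+0 = 1
  6+5 = 3 carry 1
  7+0+1 = 0 carry 1
  0+1+1 = 2

0o203122175471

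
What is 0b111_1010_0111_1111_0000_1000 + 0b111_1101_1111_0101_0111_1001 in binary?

0b111110000111010010000001

Add column by column in base 2, right to left:
  0+1 = 1
  0+0 = 0
  0+0 = 0
  1+1 = 0 carry 1
  0+1+1 = 0 carry 1
  0+1+1 = 0 carry 1
  0+1+1 = 0 carry 1
  0+0+1 = 1
  1+1 = 0 carry 1
  1+0+1 = 0 carry 1
  1+1+1 = 1 carry 1
  1+0+1 = 0 carry 1
  1+1+1 = 1 carry 1
  1+1+1 = 1 carry 1
  1+1+1 = 1 carry 1
  0+1+1 = 0 carry 1
  0+1+1 = 0 carry 1
  1+0+1 = 0 carry 1
  0+1+1 = 0 carry 1
  1+1+1 = 1 carry 1
  1+1+1 = 1 carry 1
  1+1+1 = 1 carry 1
  1+1+1 = 1 carry 1
  final carry 1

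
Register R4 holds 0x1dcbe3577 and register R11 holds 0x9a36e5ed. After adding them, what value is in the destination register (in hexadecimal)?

Add column by column in base 16, right to left:
  7+d = 4 carry 1
  7+e+1 = 6 carry 1
  5+5+1 = b
  3+e = 1 carry 1
  e+6+1 = 5 carry 1
  b+3+1 = f
  c+a = 6 carry 1
  d+9+1 = 7 carry 1
  1+0+1 = 2

0x276f51b64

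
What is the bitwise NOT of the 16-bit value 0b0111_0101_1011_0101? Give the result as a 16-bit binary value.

0b1000101001001010

Invert each bit: 0111010110110101 → 1000101001001010.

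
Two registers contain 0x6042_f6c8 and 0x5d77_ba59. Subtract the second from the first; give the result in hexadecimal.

Subtract column by column in base 16:
  8-9 → f (borrow)
  c-5-1 → 6
  6-a → c (borrow)
  f-b-1 → 3
  2-7 → b (borrow)
  4-7-1 → c (borrow)
  0-d-1 → 2 (borrow)
  6-5-1 → 0

0x2cb3c6f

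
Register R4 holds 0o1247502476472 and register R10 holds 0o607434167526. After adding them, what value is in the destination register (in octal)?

Add column by column in base 8, right to left:
  2+6 = 0 carry 1
  7+2+1 = 2 carry 1
  4+5+1 = 2 carry 1
  6+7+1 = 6 carry 1
  7+6+1 = 6 carry 1
  4+1+1 = 6
  2+4 = 6
  0+3 = 3
  5+4 = 1 carry 1
  7+7+1 = 7 carry 1
  4+0+1 = 5
  2+6 = 0 carry 1
  1+0+1 = 2

0o2057136666220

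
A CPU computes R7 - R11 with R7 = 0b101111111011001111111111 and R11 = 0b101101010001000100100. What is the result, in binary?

0b101010010001000111011011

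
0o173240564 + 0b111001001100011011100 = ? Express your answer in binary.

0b10000010011101101001010000

0o173240564 = 0b1111011010100000101110100 in binary.
Add column by column in base 2, right to left:
  0+0 = 0
  0+0 = 0
  1+1 = 0 carry 1
  0+1+1 = 0 carry 1
  1+1+1 = 1 carry 1
  1+0+1 = 0 carry 1
  1+1+1 = 1 carry 1
  0+1+1 = 0 carry 1
  1+0+1 = 0 carry 1
  0+0+1 = 1
  0+0 = 0
  0+1 = 1
  0+1 = 1
  0+0 = 0
  1+0 = 1
  0+1 = 1
  1+0 = 1
  0+0 = 0
  1+1 = 0 carry 1
  1+1+1 = 1 carry 1
  0+1+1 = 0 carry 1
  1+0+1 = 0 carry 1
  1+0+1 = 0 carry 1
  1+0+1 = 0 carry 1
  1+0+1 = 0 carry 1
  final carry 1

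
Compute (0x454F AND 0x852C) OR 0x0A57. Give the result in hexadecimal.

0x454F AND 0x852C = 0x050C.
Then OR with 0x0A57.

0xF5F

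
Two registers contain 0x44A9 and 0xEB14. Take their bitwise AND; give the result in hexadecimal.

AND each hex digit independently (no carries):
  4&E=4, 4&B=0, A&1=0, 9&4=0

0x4000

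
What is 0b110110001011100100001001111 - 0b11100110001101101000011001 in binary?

0b11001011001110111000110110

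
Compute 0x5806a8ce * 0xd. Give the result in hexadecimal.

0x478569276

Multiply each base-16 digit by 13, carrying:
  e×13 = 182 → write 6 carry 11
  c×13+11 = 167 → write 7 carry 10
  8×13+10 = 114 → write 2 carry 7
  a×13+7 = 137 → write 9 carry 8
  6×13+8 = 86 → write 6 carry 5
  0×13+5 = 5 → write 5
  8×13 = 104 → write 8 carry 6
  5×13+6 = 71 → write 7 carry 4
  remaining carry: 4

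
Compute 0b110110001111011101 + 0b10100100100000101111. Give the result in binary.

0b11011010110000001100

Add column by column in base 2, right to left:
  1+1 = 0 carry 1
  0+1+1 = 0 carry 1
  1+1+1 = 1 carry 1
  1+1+1 = 1 carry 1
  1+0+1 = 0 carry 1
  0+1+1 = 0 carry 1
  1+0+1 = 0 carry 1
  1+0+1 = 0 carry 1
  1+0+1 = 0 carry 1
  1+0+1 = 0 carry 1
  0+0+1 = 1
  0+1 = 1
  0+0 = 0
  1+0 = 1
  1+1 = 0 carry 1
  0+0+1 = 1
  1+0 = 1
  1+1 = 0 carry 1
  0+0+1 = 1
  0+1 = 1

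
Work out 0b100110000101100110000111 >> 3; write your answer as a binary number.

0b100110000101100110000

Right shift by 3: drop the 3 least-significant bits.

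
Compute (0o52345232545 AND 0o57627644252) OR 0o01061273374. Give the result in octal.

0o53265273374

0o52345232545 AND 0o57627644252 = 0o52205200040.
Then OR with 0o01061273374.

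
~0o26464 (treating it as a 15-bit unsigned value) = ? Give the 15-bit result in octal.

0o51313

Each oct digit d becomes 7−d:
  2→5, 6→1, 4→3, 6→1, 4→3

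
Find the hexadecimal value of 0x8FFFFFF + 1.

The trailing 6 digits are F (max in base 16), so adding 1 cascades: they roll to 0 and the next digit up increments.

0x9000000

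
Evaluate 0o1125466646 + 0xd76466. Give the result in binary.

0o1125466646 = 0b1001010101100110110110100110 in binary.
0xd76466 = 0b110101110110010001100110 in binary.
Add column by column in base 2, right to left:
  0+0 = 0
  1+1 = 0 carry 1
  1+1+1 = 1 carry 1
  0+0+1 = 1
  0+0 = 0
  1+1 = 0 carry 1
  0+1+1 = 0 carry 1
  1+0+1 = 0 carry 1
  1+0+1 = 0 carry 1
  0+0+1 = 1
  1+1 = 0 carry 1
  1+0+1 = 0 carry 1
  0+0+1 = 1
  1+1 = 0 carry 1
  1+1+1 = 1 carry 1
  0+0+1 = 1
  0+1 = 1
  1+1 = 0 carry 1
  1+1+1 = 1 carry 1
  0+0+1 = 1
  1+1 = 0 carry 1
  0+0+1 = 1
  1+1 = 0 carry 1
  0+1+1 = 0 carry 1
  1+0+1 = 0 carry 1
  0+0+1 = 1
  0+0 = 0
  1+0 = 1

0b1010001011011101001000001100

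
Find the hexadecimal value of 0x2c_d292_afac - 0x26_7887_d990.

Subtract column by column in base 16:
  c-0 → c
  a-9 → 1
  f-9 → 6
  a-d → d (borrow)
  2-7-1 → a (borrow)
  9-8-1 → 0
  2-8 → a (borrow)
  d-7-1 → 5
  c-6 → 6
  2-2 → 0

0x65a0ad61c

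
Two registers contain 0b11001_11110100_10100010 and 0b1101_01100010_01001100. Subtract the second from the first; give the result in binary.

0b11001001001001010110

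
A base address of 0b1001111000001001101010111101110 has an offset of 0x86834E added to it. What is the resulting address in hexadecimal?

0b1001111000001001101010111101110 = 0x4F04D5EE in hexadecimal.
Add column by column in base 16, right to left:
  E+E = C carry 1
  E+4+1 = 3 carry 1
  5+3+1 = 9
  D+8 = 5 carry 1
  4+6+1 = B
  0+8 = 8
  F+0 = F
  4+0 = 4

0x4F8B593C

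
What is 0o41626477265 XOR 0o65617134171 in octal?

XOR each oct digit independently (no carries):
  4^6=2, 1^5=4, 6^6=0, 2^1=3, 6^7=1, 4^1=5, 7^3=4, 7^4=3, 2^1=3, 6^7=1, 5^1=4

0o24031543314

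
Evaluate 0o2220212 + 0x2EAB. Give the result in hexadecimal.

0o2220212 = 0x9208A in hexadecimal.
Add column by column in base 16, right to left:
  A+B = 5 carry 1
  8+A+1 = 3 carry 1
  0+E+1 = F
  2+2 = 4
  9+0 = 9

0x94F35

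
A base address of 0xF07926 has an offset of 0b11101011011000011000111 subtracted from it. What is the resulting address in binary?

0b11110101100100001011111

0xF07926 = 0b111100000111100100100110 in binary.
Subtract column by column in base 2:
  0-1 → 1 (borrow)
  1-1-1 → 1 (borrow)
  1-1-1 → 1 (borrow)
  0-0-1 → 1 (borrow)
  0-0-1 → 1 (borrow)
  1-0-1 → 0
  0-1 → 1 (borrow)
  0-1-1 → 0 (borrow)
  1-0-1 → 0
  0-0 → 0
  0-0 → 0
  1-0 → 1
  1-1 → 0
  1-1 → 0
  1-0 → 1
  0-1 → 1 (borrow)
  0-1-1 → 0 (borrow)
  0-0-1 → 1 (borrow)
  0-1-1 → 0 (borrow)
  0-0-1 → 1 (borrow)
  1-1-1 → 1 (borrow)
  1-1-1 → 1 (borrow)
  1-1-1 → 1 (borrow)
  1-0-1 → 0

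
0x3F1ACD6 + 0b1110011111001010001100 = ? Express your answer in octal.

0o412717542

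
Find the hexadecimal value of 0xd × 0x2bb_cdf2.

Multiply each base-16 digit by 13, carrying:
  2×13 = 26 → write a carry 1
  f×13+1 = 196 → write 4 carry 12
  d×13+12 = 181 → write 5 carry 11
  c×13+11 = 167 → write 7 carry 10
  b×13+10 = 153 → write 9 carry 9
  b×13+9 = 152 → write 8 carry 9
  2×13+9 = 35 → write 3 carry 2
  remaining carry: 2

0x2389754a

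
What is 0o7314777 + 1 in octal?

The trailing 3 digits are 7 (max in base 8), so adding 1 cascades: they roll to 0 and the next digit up increments.

0o7315000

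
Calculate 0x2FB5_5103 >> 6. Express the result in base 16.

6 bits is not a whole number of base-16 digits; in binary: 101111101101010101000100000011 >> 6 = 101111101101010101000100.

0xBED544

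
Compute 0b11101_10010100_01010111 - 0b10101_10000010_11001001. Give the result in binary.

Subtract column by column in base 2:
  1-1 → 0
  1-0 → 1
  1-0 → 1
  0-1 → 1 (borrow)
  1-0-1 → 0
  0-0 → 0
  1-1 → 0
  0-1 → 1 (borrow)
  0-0-1 → 1 (borrow)
  0-1-1 → 0 (borrow)
  1-0-1 → 0
  0-0 → 0
  1-0 → 1
  0-0 → 0
  0-0 → 0
  1-1 → 0
  1-1 → 0
  0-0 → 0
  1-1 → 0
  1-0 → 1
  1-1 → 0

0b10000001000110001110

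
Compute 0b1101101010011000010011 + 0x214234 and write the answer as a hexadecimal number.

0b1101101010011000010011 = 0x36A613 in hexadecimal.
Add column by column in base 16, right to left:
  3+4 = 7
  1+3 = 4
  6+2 = 8
  A+4 = E
  6+1 = 7
  3+2 = 5

0x57E847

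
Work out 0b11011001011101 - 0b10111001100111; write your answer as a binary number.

0b11111110110

Subtract column by column in base 2:
  1-1 → 0
  0-1 → 1 (borrow)
  1-1-1 → 1 (borrow)
  1-0-1 → 0
  1-0 → 1
  0-1 → 1 (borrow)
  1-1-1 → 1 (borrow)
  0-0-1 → 1 (borrow)
  0-0-1 → 1 (borrow)
  1-1-1 → 1 (borrow)
  1-1-1 → 1 (borrow)
  0-1-1 → 0 (borrow)
  1-0-1 → 0
  1-1 → 0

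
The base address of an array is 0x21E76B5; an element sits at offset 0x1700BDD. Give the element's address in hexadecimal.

0x38E8292

Add column by column in base 16, right to left:
  5+D = 2 carry 1
  B+D+1 = 9 carry 1
  6+B+1 = 2 carry 1
  7+0+1 = 8
  E+0 = E
  1+7 = 8
  2+1 = 3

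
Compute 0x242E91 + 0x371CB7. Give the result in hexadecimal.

0x5B4B48

Add column by column in base 16, right to left:
  1+7 = 8
  9+B = 4 carry 1
  E+C+1 = B carry 1
  2+1+1 = 4
  4+7 = B
  2+3 = 5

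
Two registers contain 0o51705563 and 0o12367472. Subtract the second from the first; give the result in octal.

0o37316071

Subtract column by column in base 8:
  3-2 → 1
  6-7 → 7 (borrow)
  5-4-1 → 0
  5-7 → 6 (borrow)
  0-6-1 → 1 (borrow)
  7-3-1 → 3
  1-2 → 7 (borrow)
  5-1-1 → 3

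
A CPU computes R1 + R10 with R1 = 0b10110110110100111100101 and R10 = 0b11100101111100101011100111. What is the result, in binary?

Add column by column in base 2, right to left:
  1+1 = 0 carry 1
  0+1+1 = 0 carry 1
  1+1+1 = 1 carry 1
  0+0+1 = 1
  0+0 = 0
  1+1 = 0 carry 1
  1+1+1 = 1 carry 1
  1+1+1 = 1 carry 1
  1+0+1 = 0 carry 1
  0+1+1 = 0 carry 1
  0+0+1 = 1
  1+1 = 0 carry 1
  0+0+1 = 1
  1+0 = 1
  1+1 = 0 carry 1
  0+1+1 = 0 carry 1
  1+1+1 = 1 carry 1
  1+1+1 = 1 carry 1
  0+1+1 = 0 carry 1
  1+0+1 = 0 carry 1
  1+1+1 = 1 carry 1
  0+0+1 = 1
  1+0 = 1
  0+1 = 1
  0+1 = 1
  0+1 = 1

0b11111100110011010011001100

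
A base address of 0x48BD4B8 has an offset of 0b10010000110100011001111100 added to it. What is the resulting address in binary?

0b110110011110001101100110100

0x48BD4B8 = 0b100100010111101010010111000 in binary.
Add column by column in base 2, right to left:
  0+0 = 0
  0+0 = 0
  0+1 = 1
  1+1 = 0 carry 1
  1+1+1 = 1 carry 1
  1+1+1 = 1 carry 1
  0+1+1 = 0 carry 1
  1+0+1 = 0 carry 1
  0+0+1 = 1
  0+1 = 1
  1+1 = 0 carry 1
  0+0+1 = 1
  1+0 = 1
  0+0 = 0
  1+1 = 0 carry 1
  1+0+1 = 0 carry 1
  1+1+1 = 1 carry 1
  1+1+1 = 1 carry 1
  0+0+1 = 1
  1+0 = 1
  0+0 = 0
  0+0 = 0
  0+1 = 1
  1+0 = 1
  0+0 = 0
  0+1 = 1
  1+0 = 1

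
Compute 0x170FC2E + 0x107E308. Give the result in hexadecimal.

0x278DF36

Add column by column in base 16, right to left:
  E+8 = 6 carry 1
  2+0+1 = 3
  C+3 = F
  F+E = D carry 1
  0+7+1 = 8
  7+0 = 7
  1+1 = 2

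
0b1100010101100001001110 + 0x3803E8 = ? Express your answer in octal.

0o32256066

0b1100010101100001001110 = 0o14254116 in octal.
0x3803E8 = 0o16001750 in octal.
Add column by column in base 8, right to left:
  6+0 = 6
  1+5 = 6
  1+7 = 0 carry 1
  4+1+1 = 6
  5+0 = 5
  2+0 = 2
  4+6 = 2 carry 1
  1+1+1 = 3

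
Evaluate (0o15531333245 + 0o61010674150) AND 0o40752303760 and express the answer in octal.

0o40542203400

Add column by column in base 8, right to left:
  5+0 = 5
  4+5 = 1 carry 1
  2+1+1 = 4
  3+4 = 7
  3+7 = 2 carry 1
  3+6+1 = 2 carry 1
  1+0+1 = 2
  3+1 = 4
  5+0 = 5
  5+1 = 6
  1+6 = 7
Sum = 0o76542227415; now AND with 0o40752303760:
  7&4=4, 6&0=0, 5&7=5, 4&5=4, 2&2=2, 2&3=2, 2&0=0, 7&3=3, 4&7=4, 1&6=0, 5&0=0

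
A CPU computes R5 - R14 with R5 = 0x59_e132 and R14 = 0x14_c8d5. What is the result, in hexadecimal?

0x45185d

Subtract column by column in base 16:
  2-5 → d (borrow)
  3-d-1 → 5 (borrow)
  1-8-1 → 8 (borrow)
  e-c-1 → 1
  9-4 → 5
  5-1 → 4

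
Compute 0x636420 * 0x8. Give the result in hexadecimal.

0x31B2100

Multiply each base-16 digit by 8, carrying:
  0×8 = 0 → write 0
  2×8 = 16 → write 0 carry 1
  4×8+1 = 33 → write 1 carry 2
  6×8+2 = 50 → write 2 carry 3
  3×8+3 = 27 → write B carry 1
  6×8+1 = 49 → write 1 carry 3
  remaining carry: 3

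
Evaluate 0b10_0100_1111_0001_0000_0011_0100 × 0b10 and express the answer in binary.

0b100100111100010000001101000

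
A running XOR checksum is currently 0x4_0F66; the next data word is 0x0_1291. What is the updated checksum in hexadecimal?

0x41DF7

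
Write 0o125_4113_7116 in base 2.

0b1010101100001001011111001001110

Each octal digit is 3 bits: 1=001 2=010 5=101 4=100 1=001 1=001 3=011 7=111 1=001 1=001 6=110.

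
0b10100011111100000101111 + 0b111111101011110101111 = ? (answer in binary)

Add column by column in base 2, right to left:
  1+1 = 0 carry 1
  1+1+1 = 1 carry 1
  1+1+1 = 1 carry 1
  1+1+1 = 1 carry 1
  0+0+1 = 1
  1+1 = 0 carry 1
  0+0+1 = 1
  0+1 = 1
  0+1 = 1
  0+1 = 1
  0+1 = 1
  1+0 = 1
  1+1 = 0 carry 1
  1+0+1 = 0 carry 1
  1+1+1 = 1 carry 1
  1+1+1 = 1 carry 1
  1+1+1 = 1 carry 1
  0+1+1 = 0 carry 1
  0+1+1 = 0 carry 1
  0+1+1 = 0 carry 1
  1+1+1 = 1 carry 1
  0+0+1 = 1
  1+0 = 1

0b11100011100111111011110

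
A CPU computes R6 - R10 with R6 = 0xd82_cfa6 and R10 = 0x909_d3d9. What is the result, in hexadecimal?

Subtract column by column in base 16:
  6-9 → d (borrow)
  a-d-1 → c (borrow)
  f-3-1 → b
  c-d → f (borrow)
  2-9-1 → 8 (borrow)
  8-0-1 → 7
  d-9 → 4

0x478fbcd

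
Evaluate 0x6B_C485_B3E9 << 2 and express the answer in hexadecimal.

0x1AF1216CFA4

2 bits is not a whole number of base-16 digits; in binary: 110101111000100100001011011001111101001 << 2 = 11010111100010010000101101100111110100100.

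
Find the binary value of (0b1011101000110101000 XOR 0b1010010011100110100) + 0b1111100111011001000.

0b10001100010101100100

First 0b1011101000110101000 XOR 0b1010010011100110100 = 0b0001111011010011100.
Add column by column in base 2, right to left:
  0+0 = 0
  0+0 = 0
  1+0 = 1
  1+1 = 0 carry 1
  1+0+1 = 0 carry 1
  0+0+1 = 1
  0+1 = 1
  1+1 = 0 carry 1
  0+0+1 = 1
  1+1 = 0 carry 1
  1+1+1 = 1 carry 1
  0+1+1 = 0 carry 1
  1+0+1 = 0 carry 1
  1+0+1 = 0 carry 1
  1+1+1 = 1 carry 1
  1+1+1 = 1 carry 1
  0+1+1 = 0 carry 1
  0+1+1 = 0 carry 1
  0+1+1 = 0 carry 1
  final carry 1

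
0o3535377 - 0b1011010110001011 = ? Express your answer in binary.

0b11100000010101110100

0o3535377 = 0b11101011101011111111 in binary.
Subtract column by column in base 2:
  1-1 → 0
  1-1 → 0
  1-0 → 1
  1-1 → 0
  1-0 → 1
  1-0 → 1
  1-0 → 1
  1-1 → 0
  0-1 → 1 (borrow)
  1-0-1 → 0
  0-1 → 1 (borrow)
  1-0-1 → 0
  1-1 → 0
  1-1 → 0
  0-0 → 0
  1-1 → 0
  0-0 → 0
  1-0 → 1
  1-0 → 1
  1-0 → 1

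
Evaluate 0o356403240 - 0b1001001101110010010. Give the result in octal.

0b1001001101110010010 = 0o1115622 in octal.
Subtract column by column in base 8:
  0-2 → 6 (borrow)
  4-2-1 → 1
  2-6 → 4 (borrow)
  3-5-1 → 5 (borrow)
  0-1-1 → 6 (borrow)
  4-1-1 → 2
  6-1 → 5
  5-0 → 5
  3-0 → 3

0o355265416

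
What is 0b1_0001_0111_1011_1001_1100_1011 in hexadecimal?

0x117B9CB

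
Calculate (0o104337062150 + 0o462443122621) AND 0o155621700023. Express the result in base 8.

0o145000200021

Add column by column in base 8, right to left:
  0+1 = 1
  5+2 = 7
  1+6 = 7
  2+2 = 4
  6+2 = 0 carry 1
  0+1+1 = 2
  7+3 = 2 carry 1
  3+4+1 = 0 carry 1
  3+4+1 = 0 carry 1
  4+2+1 = 7
  0+6 = 6
  1+4 = 5
Sum = 0o567002204771; now AND with 0o155621700023:
  5&1=1, 6&5=4, 7&5=5, 0&6=0, 0&2=0, 2&1=0, 2&7=2, 0&0=0, 4&0=0, 7&0=0, 7&2=2, 1&3=1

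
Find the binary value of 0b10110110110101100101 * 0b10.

Multiply each base-2 digit by 2, carrying:
  1×2 = 2 → write 0 carry 1
  0×2+1 = 1 → write 1
  1×2 = 2 → write 0 carry 1
  0×2+1 = 1 → write 1
  0×2 = 0 → write 0
  1×2 = 2 → write 0 carry 1
  1×2+1 = 3 → write 1 carry 1
  0×2+1 = 1 → write 1
  1×2 = 2 → write 0 carry 1
  0×2+1 = 1 → write 1
  1×2 = 2 → write 0 carry 1
  1×2+1 = 3 → write 1 carry 1
  0×2+1 = 1 → write 1
  1×2 = 2 → write 0 carry 1
  1×2+1 = 3 → write 1 carry 1
  0×2+1 = 1 → write 1
  1×2 = 2 → write 0 carry 1
  1×2+1 = 3 → write 1 carry 1
  0×2+1 = 1 → write 1
  1×2 = 2 → write 0 carry 1
  remaining carry: 1

0b101101101101011001010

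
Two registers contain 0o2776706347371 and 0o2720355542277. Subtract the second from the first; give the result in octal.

Subtract column by column in base 8:
  1-7 → 2 (borrow)
  7-7-1 → 7 (borrow)
  3-2-1 → 0
  7-2 → 5
  4-4 → 0
  3-5 → 6 (borrow)
  6-5-1 → 0
  0-5 → 3 (borrow)
  7-3-1 → 3
  6-0 → 6
  7-2 → 5
  7-7 → 0
  2-2 → 0

0o56330605072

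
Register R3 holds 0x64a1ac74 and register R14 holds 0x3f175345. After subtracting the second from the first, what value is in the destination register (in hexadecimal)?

0x258a592f

Subtract column by column in base 16:
  4-5 → f (borrow)
  7-4-1 → 2
  c-3 → 9
  a-5 → 5
  1-7 → a (borrow)
  a-1-1 → 8
  4-f → 5 (borrow)
  6-3-1 → 2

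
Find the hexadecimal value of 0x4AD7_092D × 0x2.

0x95AE125A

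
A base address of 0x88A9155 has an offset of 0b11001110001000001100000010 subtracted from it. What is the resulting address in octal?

0o524407123

0x88A9155 = 0o1042510525 in octal.
0b11001110001000001100000010 = 0o316101402 in octal.
Subtract column by column in base 8:
  5-2 → 3
  2-0 → 2
  5-4 → 1
  0-1 → 7 (borrow)
  1-0-1 → 0
  5-1 → 4
  2-6 → 4 (borrow)
  4-1-1 → 2
  0-3 → 5 (borrow)
  1-0-1 → 0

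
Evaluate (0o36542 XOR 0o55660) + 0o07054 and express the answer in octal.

First 0o36542 XOR 0o55660 = 0o63322.
Add column by column in base 8, right to left:
  2+4 = 6
  2+5 = 7
  3+0 = 3
  3+7 = 2 carry 1
  6+0+1 = 7

0o72376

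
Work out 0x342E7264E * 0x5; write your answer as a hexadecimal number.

0x104E83BF86

Multiply each base-16 digit by 5, carrying:
  E×5 = 70 → write 6 carry 4
  4×5+4 = 24 → write 8 carry 1
  6×5+1 = 31 → write F carry 1
  2×5+1 = 11 → write B
  7×5 = 35 → write 3 carry 2
  E×5+2 = 72 → write 8 carry 4
  2×5+4 = 14 → write E
  4×5 = 20 → write 4 carry 1
  3×5+1 = 16 → write 0 carry 1
  remaining carry: 1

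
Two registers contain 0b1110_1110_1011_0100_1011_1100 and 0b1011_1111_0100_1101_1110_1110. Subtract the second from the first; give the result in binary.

0b1011110110011011001110

Subtract column by column in base 2:
  0-0 → 0
  0-1 → 1 (borrow)
  1-1-1 → 1 (borrow)
  1-1-1 → 1 (borrow)
  1-0-1 → 0
  1-1 → 0
  0-1 → 1 (borrow)
  1-1-1 → 1 (borrow)
  0-1-1 → 0 (borrow)
  0-0-1 → 1 (borrow)
  1-1-1 → 1 (borrow)
  0-1-1 → 0 (borrow)
  1-0-1 → 0
  1-0 → 1
  0-1 → 1 (borrow)
  1-0-1 → 0
  0-1 → 1 (borrow)
  1-1-1 → 1 (borrow)
  1-1-1 → 1 (borrow)
  1-1-1 → 1 (borrow)
  0-1-1 → 0 (borrow)
  1-1-1 → 1 (borrow)
  1-0-1 → 0
  1-1 → 0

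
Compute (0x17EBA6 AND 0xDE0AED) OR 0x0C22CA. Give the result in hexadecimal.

0x1E2AEE

0x17EBA6 AND 0xDE0AED = 0x160AA4.
Then OR with 0x0C22CA.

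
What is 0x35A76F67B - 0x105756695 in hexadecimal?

Subtract column by column in base 16:
  B-5 → 6
  7-9 → E (borrow)
  6-6-1 → F (borrow)
  F-6-1 → 8
  6-5 → 1
  7-7 → 0
  A-5 → 5
  5-0 → 5
  3-1 → 2

0x255018FE6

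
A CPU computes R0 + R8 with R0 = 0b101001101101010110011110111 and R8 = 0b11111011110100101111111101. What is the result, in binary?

Add column by column in base 2, right to left:
  1+1 = 0 carry 1
  1+0+1 = 0 carry 1
  1+1+1 = 1 carry 1
  0+1+1 = 0 carry 1
  1+1+1 = 1 carry 1
  1+1+1 = 1 carry 1
  1+1+1 = 1 carry 1
  1+1+1 = 1 carry 1
  0+1+1 = 0 carry 1
  0+1+1 = 0 carry 1
  1+0+1 = 0 carry 1
  1+1+1 = 1 carry 1
  0+0+1 = 1
  1+0 = 1
  0+1 = 1
  1+0 = 1
  0+1 = 1
  1+1 = 0 carry 1
  1+1+1 = 1 carry 1
  0+1+1 = 0 carry 1
  1+0+1 = 0 carry 1
  1+1+1 = 1 carry 1
  0+1+1 = 0 carry 1
  0+1+1 = 0 carry 1
  1+1+1 = 1 carry 1
  0+1+1 = 0 carry 1
  1+0+1 = 0 carry 1
  final carry 1

0b1001001001011111100011110100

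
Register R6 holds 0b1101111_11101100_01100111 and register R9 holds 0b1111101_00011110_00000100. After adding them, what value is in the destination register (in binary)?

Add column by column in base 2, right to left:
  1+0 = 1
  1+0 = 1
  1+1 = 0 carry 1
  0+0+1 = 1
  0+0 = 0
  1+0 = 1
  1+0 = 1
  0+0 = 0
  0+0 = 0
  0+1 = 1
  1+1 = 0 carry 1
  1+1+1 = 1 carry 1
  0+1+1 = 0 carry 1
  1+0+1 = 0 carry 1
  1+0+1 = 0 carry 1
  1+0+1 = 0 carry 1
  1+1+1 = 1 carry 1
  1+0+1 = 0 carry 1
  1+1+1 = 1 carry 1
  1+1+1 = 1 carry 1
  0+1+1 = 0 carry 1
  1+1+1 = 1 carry 1
  1+1+1 = 1 carry 1
  final carry 1

0b111011010000101001101011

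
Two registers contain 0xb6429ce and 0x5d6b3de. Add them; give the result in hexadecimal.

0x113addac

Add column by column in base 16, right to left:
  e+e = c carry 1
  c+d+1 = a carry 1
  9+3+1 = d
  2+b = d
  4+6 = a
  6+d = 3 carry 1
  b+5+1 = 1 carry 1
  final carry 1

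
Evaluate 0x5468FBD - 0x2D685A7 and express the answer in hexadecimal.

0x2700A16

Subtract column by column in base 16:
  D-7 → 6
  B-A → 1
  F-5 → A
  8-8 → 0
  6-6 → 0
  4-D → 7 (borrow)
  5-2-1 → 2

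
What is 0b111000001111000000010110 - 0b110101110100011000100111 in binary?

0b10011010100111101111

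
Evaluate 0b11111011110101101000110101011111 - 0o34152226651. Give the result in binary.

0b11010001011010101111110110110

0o34152226651 = 0b11100001101010010010110110101001 in binary.
Subtract column by column in base 2:
  1-1 → 0
  1-0 → 1
  1-0 → 1
  1-1 → 0
  1-0 → 1
  0-1 → 1 (borrow)
  1-0-1 → 0
  0-1 → 1 (borrow)
  1-1-1 → 1 (borrow)
  0-0-1 → 1 (borrow)
  1-1-1 → 1 (borrow)
  1-1-1 → 1 (borrow)
  0-0-1 → 1 (borrow)
  0-1-1 → 0 (borrow)
  0-0-1 → 1 (borrow)
  1-0-1 → 0
  0-1 → 1 (borrow)
  1-0-1 → 0
  1-0 → 1
  0-1 → 1 (borrow)
  1-0-1 → 0
  0-1 → 1 (borrow)
  1-0-1 → 0
  1-1 → 0
  1-1 → 0
  1-0 → 1
  0-0 → 0
  1-0 → 1
  1-0 → 1
  1-1 → 0
  1-1 → 0
  1-1 → 0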